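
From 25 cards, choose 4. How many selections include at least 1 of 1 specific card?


Complement: C(25,4) - C(24,4) = 12650 - 10626 = 2024

2024


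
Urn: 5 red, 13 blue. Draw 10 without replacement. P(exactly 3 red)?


Hypergeometric: C(5,3)×C(13,7)/C(18,10)
= 10×1716/43758 = 20/51

P(X=3) = 20/51 ≈ 39.22%


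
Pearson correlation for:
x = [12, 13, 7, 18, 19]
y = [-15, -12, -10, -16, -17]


n=5, Σx=69, Σy=-70, Σxy=-1017, Σx²=1047, Σy²=1014
r = (5×(-1017) - 69×(-70))/√((5×1047 - 69²)(5×1014 - (-70)²))
= -255/√(474×170) = -255/√80580 ≈ -255/283.8662 ≈ -0.8983

r ≈ -0.8983


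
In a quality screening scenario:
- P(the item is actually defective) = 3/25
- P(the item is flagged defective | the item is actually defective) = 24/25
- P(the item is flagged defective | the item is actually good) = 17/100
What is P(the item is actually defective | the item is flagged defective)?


Using Bayes' theorem:
P(A|B) = P(B|A)·P(A) / P(B)

P(the item is flagged defective) = 24/25 × 3/25 + 17/100 × 22/25
= 72/625 + 187/1250 = 331/1250

P(the item is actually defective|the item is flagged defective) = (72/625) / (331/1250) = 144/331

P(the item is actually defective|the item is flagged defective) = 144/331 ≈ 43.50%


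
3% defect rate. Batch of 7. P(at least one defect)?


P(all good) = (97/100)^7 = 80798284478113/100000000000000
P(≥1 defect) = 19201715521887/100000000000000

P = 19201715521887/100000000000000 ≈ 19.20%


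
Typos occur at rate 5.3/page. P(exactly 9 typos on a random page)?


Poisson(λ=5.3): P(X=9) = e^(-λ)×λ^k/k!
= e^(-5.3) × 5.3^9 / 9!
≈ 0.004991593907 × 3299763.5918 / 362880 ≈ 0.045390

P(X=9) ≈ 0.045390 ≈ 4.54%


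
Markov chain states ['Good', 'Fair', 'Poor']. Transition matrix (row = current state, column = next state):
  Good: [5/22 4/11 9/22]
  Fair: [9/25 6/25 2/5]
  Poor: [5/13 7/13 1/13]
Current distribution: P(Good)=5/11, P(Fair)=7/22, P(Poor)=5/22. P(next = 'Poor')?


P(next=Poor) = Σᵢ P(now=i)×P(i→Poor)
= 5/11×9/22 + 7/22×2/5 + 5/22×1/13
= 45/242 + 7/55 + 5/286 = 2601/7865

P = 2601/7865 ≈ 0.3307


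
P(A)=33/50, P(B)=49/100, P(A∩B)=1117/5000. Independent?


P(A)×P(B) = 1617/5000
P(A∩B) = 1117/5000
Not equal → NOT independent

No, not independent


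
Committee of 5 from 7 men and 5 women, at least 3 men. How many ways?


Count by #men:
  3M,2W: C(7,3)×C(5,2)=350
  4M,1W: C(7,4)×C(5,1)=175
  5M,0W: C(7,5)×C(5,0)=21
Total = 546

546


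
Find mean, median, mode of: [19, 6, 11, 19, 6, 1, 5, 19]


Sorted: [1, 5, 6, 6, 11, 19, 19, 19]
Mean = 86/8 = 43/4
Median = 17/2
Freq: {19: 3, 6: 2, 11: 1, 1: 1, 5: 1}
Mode: [19]

Mean=43/4, Median=17/2, Mode=19


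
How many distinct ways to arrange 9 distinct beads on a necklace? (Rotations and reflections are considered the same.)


Free circular arrangements: rotations and reflections both identified.
(n-1)!/2 = 8!/2 = 40320/2 = 20160

20160


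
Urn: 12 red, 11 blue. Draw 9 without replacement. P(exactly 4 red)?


Hypergeometric: C(12,4)×C(11,5)/C(23,9)
= 495×462/817190 = 2079/7429

P(X=4) = 2079/7429 ≈ 27.98%


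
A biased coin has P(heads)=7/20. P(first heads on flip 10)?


Geometric: P(X=10) = (1-p)^(k-1)×p = (13/20)^9×7/20 = 74231495611/10240000000000

P(X=10) = 74231495611/10240000000000 ≈ 0.72%


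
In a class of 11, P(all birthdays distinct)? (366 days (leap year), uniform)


P(all different) = Π(366-i)/366 for i=0..10
= (366/366)×(365/366)×...×(356/366)
= 0.859219

P ≈ 0.8592 ≈ 85.92%


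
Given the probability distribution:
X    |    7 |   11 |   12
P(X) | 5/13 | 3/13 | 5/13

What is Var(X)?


E[X] = 128/13
E[X²] = 1328/13
Var(X) = E[X²] - (E[X])² = 1328/13 - 16384/169 = 880/169

Var(X) = 880/169 ≈ 5.2071


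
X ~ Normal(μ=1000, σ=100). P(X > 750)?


z = (750-1000)/100 = -2.5
P(X > 750) = 1 - P(Z ≤ -2.5) = 1 - 0.0062 = 0.9938

P(X > 750) ≈ 0.9938


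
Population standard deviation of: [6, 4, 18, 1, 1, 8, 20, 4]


Mean = 62/8 = 31/4
  (6-31/4)²=49/16
  (4-31/4)²=225/16
  (18-31/4)²=1681/16
  (1-31/4)²=729/16
  (1-31/4)²=729/16
  (8-31/4)²=1/16
  (20-31/4)²=2401/16
  (4-31/4)²=225/16
Σ(x-μ)² = 755/2
σ² = (755/2)/8 = 755/16

σ = √(755/16) ≈ 6.8693


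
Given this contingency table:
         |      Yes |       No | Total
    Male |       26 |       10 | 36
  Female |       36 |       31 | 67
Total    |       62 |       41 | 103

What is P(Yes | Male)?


P(Yes | Male) = 26/(26+10) = 26/36 = 13/18

P(Yes|Male) = 13/18 ≈ 72.22%


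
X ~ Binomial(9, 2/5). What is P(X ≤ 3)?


P(X ≤ 3) = Σ P(X=i) for i=0..3
P(X=0) = 19683/1953125
P(X=1) = 118098/1953125
P(X=2) = 314928/1953125
P(X=3) = 489888/1953125
Sum = 942597/1953125

P(X ≤ 3) = 942597/1953125 ≈ 48.26%


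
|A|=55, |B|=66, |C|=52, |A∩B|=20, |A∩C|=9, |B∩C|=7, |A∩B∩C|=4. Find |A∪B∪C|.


|A∪B∪C| = 55+66+52-20-9-7+4 = 141

|A∪B∪C| = 141


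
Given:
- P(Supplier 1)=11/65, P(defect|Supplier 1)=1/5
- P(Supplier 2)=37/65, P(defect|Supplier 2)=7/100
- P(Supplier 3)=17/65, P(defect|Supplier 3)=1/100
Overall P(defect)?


P(B) = Σ P(B|Aᵢ)×P(Aᵢ)
  1/5×11/65 = 11/325
  7/100×37/65 = 259/6500
  1/100×17/65 = 17/6500
Sum = 124/1625

P(defect) = 124/1625 ≈ 7.63%


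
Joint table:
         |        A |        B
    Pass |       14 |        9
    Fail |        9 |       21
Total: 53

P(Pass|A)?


P(Pass|A) = 14/(14+9) = 14/23

P = 14/23 ≈ 60.87%


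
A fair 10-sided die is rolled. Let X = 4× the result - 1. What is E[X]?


E[die] = (1+10)/2 = 11/2
E[X] = 4×11/2 - 1 = 21

E[X] = 21


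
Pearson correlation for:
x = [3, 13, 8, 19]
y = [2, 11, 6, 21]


n=4, Σx=43, Σy=40, Σxy=596, Σx²=603, Σy²=602
r = (4×596 - 43×40)/√((4×603 - 43²)(4×602 - 40²))
= 664/√(563×808) = 664/√454904 ≈ 664/674.4657 ≈ 0.9845

r ≈ 0.9845


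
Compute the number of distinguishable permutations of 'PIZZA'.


Letters: 5, freq: {'P': 1, 'I': 1, 'Z': 2, 'A': 1}
5!/(1!×1!×2!×1!) = 120/2 = 60

60


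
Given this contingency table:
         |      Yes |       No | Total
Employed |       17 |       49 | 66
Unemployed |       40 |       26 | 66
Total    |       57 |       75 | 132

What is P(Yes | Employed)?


P(Yes | Employed) = 17/(17+49) = 17/66

P(Yes|Employed) = 17/66 ≈ 25.76%


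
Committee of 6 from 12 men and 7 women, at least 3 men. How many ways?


Count by #men:
  3M,3W: C(12,3)×C(7,3)=7700
  4M,2W: C(12,4)×C(7,2)=10395
  5M,1W: C(12,5)×C(7,1)=5544
  6M,0W: C(12,6)×C(7,0)=924
Total = 24563

24563


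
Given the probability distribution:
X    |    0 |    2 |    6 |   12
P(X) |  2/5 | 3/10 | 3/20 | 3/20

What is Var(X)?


E[X] = 33/10
E[X²] = 141/5
Var(X) = E[X²] - (E[X])² = 141/5 - 1089/100 = 1731/100

Var(X) = 1731/100 ≈ 17.3100


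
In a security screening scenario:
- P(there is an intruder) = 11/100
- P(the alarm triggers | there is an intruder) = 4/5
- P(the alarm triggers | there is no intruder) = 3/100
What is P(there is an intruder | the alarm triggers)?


Using Bayes' theorem:
P(A|B) = P(B|A)·P(A) / P(B)

P(the alarm triggers) = 4/5 × 11/100 + 3/100 × 89/100
= 11/125 + 267/10000 = 1147/10000

P(there is an intruder|the alarm triggers) = (11/125) / (1147/10000) = 880/1147

P(there is an intruder|the alarm triggers) = 880/1147 ≈ 76.72%


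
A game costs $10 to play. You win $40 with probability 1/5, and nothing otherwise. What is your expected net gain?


E[gain] = (40-10)×1/5 + (-10)×4/5
= 6 - 8 = -2

Expected net gain = $-2 ≈ $-2.00


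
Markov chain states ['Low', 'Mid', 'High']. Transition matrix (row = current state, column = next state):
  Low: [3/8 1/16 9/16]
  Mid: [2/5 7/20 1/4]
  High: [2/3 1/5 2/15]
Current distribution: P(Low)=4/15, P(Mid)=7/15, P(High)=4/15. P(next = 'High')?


P(next=High) = Σᵢ P(now=i)×P(i→High)
= 4/15×9/16 + 7/15×1/4 + 4/15×2/15
= 3/20 + 7/60 + 8/225 = 68/225

P = 68/225 ≈ 0.3022


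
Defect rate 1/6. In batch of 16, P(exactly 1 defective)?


Binomial: P(X=1) = C(16,1)×p^1×(1-p)^15
= 16 × 1/6 × 30517578125/470184984576 = 30517578125/176319369216

P(X=1) = 30517578125/176319369216 ≈ 17.31%


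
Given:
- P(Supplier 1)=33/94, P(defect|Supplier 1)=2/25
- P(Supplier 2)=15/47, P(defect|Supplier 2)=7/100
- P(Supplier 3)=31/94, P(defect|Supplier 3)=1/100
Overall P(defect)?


P(B) = Σ P(B|Aᵢ)×P(Aᵢ)
  2/25×33/94 = 33/1175
  7/100×15/47 = 21/940
  1/100×31/94 = 31/9400
Sum = 101/1880

P(defect) = 101/1880 ≈ 5.37%


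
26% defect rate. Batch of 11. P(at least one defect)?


P(all good) = (37/50)^11 = 177917621779460413/4882812500000000000
P(≥1 defect) = 4704894878220539587/4882812500000000000

P = 4704894878220539587/4882812500000000000 ≈ 96.36%


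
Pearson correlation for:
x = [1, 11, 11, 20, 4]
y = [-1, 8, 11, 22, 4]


n=5, Σx=47, Σy=44, Σxy=664, Σx²=659, Σy²=686
r = (5×664 - 47×44)/√((5×659 - 47²)(5×686 - 44²))
= 1252/√(1086×1494) = 1252/√1622484 ≈ 1252/1273.7676 ≈ 0.9829

r ≈ 0.9829


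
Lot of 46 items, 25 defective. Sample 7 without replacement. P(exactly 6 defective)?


Hypergeometric: C(25,6)×C(21,1)/C(46,7)
= 177100×21/53524680 = 245/3526

P(X=6) = 245/3526 ≈ 6.95%


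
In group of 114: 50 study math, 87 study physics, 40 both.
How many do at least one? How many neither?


|A∪B| = 50+87-40 = 97
Neither = 114-97 = 17

At least one: 97; Neither: 17


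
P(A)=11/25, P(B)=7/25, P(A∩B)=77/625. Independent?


P(A)×P(B) = 77/625
P(A∩B) = 77/625
Equal ✓ → Independent

Yes, independent


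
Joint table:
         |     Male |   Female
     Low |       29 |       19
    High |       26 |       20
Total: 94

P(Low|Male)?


P(Low|Male) = 29/(29+26) = 29/55

P = 29/55 ≈ 52.73%


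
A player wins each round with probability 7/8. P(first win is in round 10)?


Geometric: P(X=10) = (1-p)^(k-1)×p = (1/8)^9×7/8 = 7/1073741824

P(X=10) = 7/1073741824 ≈ 0.00%


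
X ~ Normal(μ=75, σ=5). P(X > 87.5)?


z = (87.5-75)/5 = 2.5
P(X > 87.5) = 1 - P(Z ≤ 2.5) = 1 - 0.9938 = 0.0062

P(X > 87.5) ≈ 0.0062


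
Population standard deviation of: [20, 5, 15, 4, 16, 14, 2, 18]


Mean = 94/8 = 47/4
  (20-47/4)²=1089/16
  (5-47/4)²=729/16
  (15-47/4)²=169/16
  (4-47/4)²=961/16
  (16-47/4)²=289/16
  (14-47/4)²=81/16
  (2-47/4)²=1521/16
  (18-47/4)²=625/16
Σ(x-μ)² = 683/2
σ² = (683/2)/8 = 683/16

σ = √(683/16) ≈ 6.5336


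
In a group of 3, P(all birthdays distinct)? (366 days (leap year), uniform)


P(all different) = Π(366-i)/366 for i=0..2
= (366/366)×(365/366)×...×(364/366)
= 0.991818

P ≈ 0.9918 ≈ 99.18%


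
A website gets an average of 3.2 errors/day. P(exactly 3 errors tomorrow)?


Poisson(λ=3.2): P(X=3) = e^(-λ)×λ^k/k!
= e^(-3.2) × 3.2^3 / 3!
≈ 0.04076220398 × 32.768 / 6 ≈ 0.222616

P(X=3) ≈ 0.222616 ≈ 22.26%


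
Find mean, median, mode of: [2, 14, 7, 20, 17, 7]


Sorted: [2, 7, 7, 14, 17, 20]
Mean = 67/6
Median = 21/2
Freq: {2: 1, 14: 1, 7: 2, 20: 1, 17: 1}
Mode: [7]

Mean=67/6, Median=21/2, Mode=7


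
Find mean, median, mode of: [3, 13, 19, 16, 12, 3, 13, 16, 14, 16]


Sorted: [3, 3, 12, 13, 13, 14, 16, 16, 16, 19]
Mean = 125/10 = 25/2
Median = 27/2
Freq: {3: 2, 13: 2, 19: 1, 16: 3, 12: 1, 14: 1}
Mode: [16]

Mean=25/2, Median=27/2, Mode=16


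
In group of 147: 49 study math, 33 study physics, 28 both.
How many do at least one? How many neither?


|A∪B| = 49+33-28 = 54
Neither = 147-54 = 93

At least one: 54; Neither: 93


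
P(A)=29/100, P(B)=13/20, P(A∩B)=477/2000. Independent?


P(A)×P(B) = 377/2000
P(A∩B) = 477/2000
Not equal → NOT independent

No, not independent


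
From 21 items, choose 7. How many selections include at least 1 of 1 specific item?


Complement: C(21,7) - C(20,7) = 116280 - 77520 = 38760

38760


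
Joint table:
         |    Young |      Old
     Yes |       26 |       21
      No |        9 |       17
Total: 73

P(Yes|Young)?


P(Yes|Young) = 26/(26+9) = 26/35

P = 26/35 ≈ 74.29%


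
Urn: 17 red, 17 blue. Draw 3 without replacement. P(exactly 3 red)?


Hypergeometric: C(17,3)×C(17,0)/C(34,3)
= 680×1/5984 = 5/44

P(X=3) = 5/44 ≈ 11.36%


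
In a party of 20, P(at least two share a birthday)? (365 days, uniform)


P(all different) = Π(365-i)/365 for i=0..19
= 0.588562
P(match) = 1 - 0.588562 = 0.411438

P ≈ 0.4114 ≈ 41.14%


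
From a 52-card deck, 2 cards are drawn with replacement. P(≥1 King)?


P(not a King) = 48/52 = 12/13
P(none in 2 draws) = (12/13)^2 = 144/169
P(≥1 King) = 1 - 144/169 = 25/169

P = 25/169 ≈ 14.79%


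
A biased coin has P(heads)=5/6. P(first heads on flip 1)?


Geometric: P(X=1) = (1-p)^(k-1)×p = (1/6)^0×5/6 = 5/6

P(X=1) = 5/6 ≈ 83.33%


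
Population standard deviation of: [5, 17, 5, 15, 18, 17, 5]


Mean = 82/7
  (5-82/7)²=2209/49
  (17-82/7)²=1369/49
  (5-82/7)²=2209/49
  (15-82/7)²=529/49
  (18-82/7)²=1936/49
  (17-82/7)²=1369/49
  (5-82/7)²=2209/49
Σ(x-μ)² = 1690/7
σ² = (1690/7)/7 = 1690/49

σ = √(1690/49) ≈ 5.8728


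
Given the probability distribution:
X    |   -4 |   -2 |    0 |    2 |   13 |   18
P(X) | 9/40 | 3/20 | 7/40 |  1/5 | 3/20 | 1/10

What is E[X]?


E[X] = Σ x·P(X=x)
= (-4)×(9/40) + (-2)×(3/20) + (0)×(7/40) + (2)×(1/5) + (13)×(3/20) + (18)×(1/10)
= 59/20

E[X] = 59/20


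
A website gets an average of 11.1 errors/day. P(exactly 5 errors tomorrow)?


Poisson(λ=11.1): P(X=5) = e^(-λ)×λ^k/k!
= e^(-11.1) × 11.1^5 / 5!
≈ 1.511232382e-05 × 168505.81551 / 120 ≈ 0.021221

P(X=5) ≈ 0.021221 ≈ 2.12%


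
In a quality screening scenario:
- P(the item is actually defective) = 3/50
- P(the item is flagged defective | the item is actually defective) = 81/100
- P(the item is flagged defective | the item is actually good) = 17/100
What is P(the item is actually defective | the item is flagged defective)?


Using Bayes' theorem:
P(A|B) = P(B|A)·P(A) / P(B)

P(the item is flagged defective) = 81/100 × 3/50 + 17/100 × 47/50
= 243/5000 + 799/5000 = 521/2500

P(the item is actually defective|the item is flagged defective) = (243/5000) / (521/2500) = 243/1042

P(the item is actually defective|the item is flagged defective) = 243/1042 ≈ 23.32%


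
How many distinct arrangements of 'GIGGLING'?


Letters: 8, freq: {'G': 4, 'I': 2, 'L': 1, 'N': 1}
8!/(4!×2!×1!×1!) = 40320/48 = 840

840


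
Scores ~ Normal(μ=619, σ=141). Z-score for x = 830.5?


z = (x - μ)/σ = (830.5 - 619)/141 = 1.5

z = 1.5


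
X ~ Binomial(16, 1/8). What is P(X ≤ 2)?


P(X ≤ 2) = Σ P(X=i) for i=0..2
P(X=0) = 33232930569601/281474976710656
P(X=1) = 4747561509943/17592186044416
P(X=2) = 10173346092735/35184372088832
Sum = 190580683470569/281474976710656

P(X ≤ 2) = 190580683470569/281474976710656 ≈ 67.71%


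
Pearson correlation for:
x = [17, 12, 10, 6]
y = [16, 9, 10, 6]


n=4, Σx=45, Σy=41, Σxy=516, Σx²=569, Σy²=473
r = (4×516 - 45×41)/√((4×569 - 45²)(4×473 - 41²))
= 219/√(251×211) = 219/√52961 ≈ 219/230.1326 ≈ 0.9516

r ≈ 0.9516


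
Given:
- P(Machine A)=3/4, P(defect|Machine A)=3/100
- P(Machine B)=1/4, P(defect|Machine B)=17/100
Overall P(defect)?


P(B) = Σ P(B|Aᵢ)×P(Aᵢ)
  3/100×3/4 = 9/400
  17/100×1/4 = 17/400
Sum = 13/200

P(defect) = 13/200 ≈ 6.50%


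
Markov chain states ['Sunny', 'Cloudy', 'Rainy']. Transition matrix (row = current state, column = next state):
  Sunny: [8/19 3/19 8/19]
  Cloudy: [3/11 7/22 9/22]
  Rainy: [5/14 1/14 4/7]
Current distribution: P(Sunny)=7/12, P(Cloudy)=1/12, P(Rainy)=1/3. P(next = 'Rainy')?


P(next=Rainy) = Σᵢ P(now=i)×P(i→Rainy)
= 7/12×8/19 + 1/12×9/22 + 1/3×4/7
= 14/57 + 3/88 + 4/21 = 5503/11704

P = 5503/11704 ≈ 0.4702


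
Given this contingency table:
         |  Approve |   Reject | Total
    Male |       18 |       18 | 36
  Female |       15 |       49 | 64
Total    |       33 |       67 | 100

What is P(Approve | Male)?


P(Approve | Male) = 18/(18+18) = 18/36 = 1/2

P(Approve|Male) = 1/2 ≈ 50.00%


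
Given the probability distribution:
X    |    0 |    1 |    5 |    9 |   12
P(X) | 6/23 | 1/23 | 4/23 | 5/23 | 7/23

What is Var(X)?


E[X] = 150/23
E[X²] = 1514/23
Var(X) = E[X²] - (E[X])² = 1514/23 - 22500/529 = 12322/529

Var(X) = 12322/529 ≈ 23.2930


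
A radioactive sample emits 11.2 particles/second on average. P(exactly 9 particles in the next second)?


Poisson(λ=11.2): P(X=9) = e^(-λ)×λ^k/k!
= e^(-11.2) × 11.2^9 / 9!
≈ 1.367419607e-05 × 2773078757.45 / 362880 ≈ 0.104496

P(X=9) ≈ 0.104496 ≈ 10.45%


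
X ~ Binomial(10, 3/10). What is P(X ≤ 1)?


P(X ≤ 1) = Σ P(X=i) for i=0..1
P(X=0) = 282475249/10000000000
P(X=1) = 121060821/1000000000
Sum = 1493083459/10000000000

P(X ≤ 1) = 1493083459/10000000000 ≈ 14.93%


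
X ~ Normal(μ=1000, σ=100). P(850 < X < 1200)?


z₁=(850-1000)/100=-1.5, z₂=(1200-1000)/100=2.0
P = Φ(2.0) - Φ(-1.5) = 0.977250 - 0.066807 = 0.910443 ≈ 0.9104

P(850 < X < 1200) ≈ 0.9104


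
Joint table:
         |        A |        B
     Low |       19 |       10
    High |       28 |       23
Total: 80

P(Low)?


P(Low) = (19+10)/80 = 29/80

P(Low) = 29/80 ≈ 36.25%


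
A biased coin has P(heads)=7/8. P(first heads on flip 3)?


Geometric: P(X=3) = (1-p)^(k-1)×p = (1/8)^2×7/8 = 7/512

P(X=3) = 7/512 ≈ 1.37%


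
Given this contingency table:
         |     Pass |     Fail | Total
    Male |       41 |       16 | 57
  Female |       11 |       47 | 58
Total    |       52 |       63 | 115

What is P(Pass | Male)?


P(Pass | Male) = 41/(41+16) = 41/57

P(Pass|Male) = 41/57 ≈ 71.93%


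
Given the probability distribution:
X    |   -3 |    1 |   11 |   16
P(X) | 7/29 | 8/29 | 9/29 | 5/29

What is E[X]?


E[X] = Σ x·P(X=x)
= (-3)×(7/29) + (1)×(8/29) + (11)×(9/29) + (16)×(5/29)
= 166/29

E[X] = 166/29


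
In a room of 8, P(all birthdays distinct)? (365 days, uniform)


P(all different) = Π(365-i)/365 for i=0..7
= (365/365)×(364/365)×...×(358/365)
= 0.925665

P ≈ 0.9257 ≈ 92.57%


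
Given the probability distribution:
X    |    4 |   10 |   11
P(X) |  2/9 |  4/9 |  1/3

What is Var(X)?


E[X] = 9
E[X²] = 265/3
Var(X) = E[X²] - (E[X])² = 265/3 - 81 = 22/3

Var(X) = 22/3 ≈ 7.3333


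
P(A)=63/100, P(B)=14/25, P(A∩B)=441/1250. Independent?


P(A)×P(B) = 441/1250
P(A∩B) = 441/1250
Equal ✓ → Independent

Yes, independent


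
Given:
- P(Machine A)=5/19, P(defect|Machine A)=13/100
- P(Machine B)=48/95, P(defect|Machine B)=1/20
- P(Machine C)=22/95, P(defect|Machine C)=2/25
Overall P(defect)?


P(B) = Σ P(B|Aᵢ)×P(Aᵢ)
  13/100×5/19 = 13/380
  1/20×48/95 = 12/475
  2/25×22/95 = 44/2375
Sum = 39/500

P(defect) = 39/500 ≈ 7.80%


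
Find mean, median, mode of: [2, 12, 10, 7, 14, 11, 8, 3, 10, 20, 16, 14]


Sorted: [2, 3, 7, 8, 10, 10, 11, 12, 14, 14, 16, 20]
Mean = 127/12
Median = 21/2
Freq: {2: 1, 12: 1, 10: 2, 7: 1, 14: 2, 11: 1, 8: 1, 3: 1, 20: 1, 16: 1}
Mode: [10, 14]

Mean=127/12, Median=21/2, Mode=[10, 14]


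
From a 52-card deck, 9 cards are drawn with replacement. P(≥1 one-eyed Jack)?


P(not a one-eyed Jack) = 50/52 = 25/26
P(none in 9 draws) = (25/26)^9 = 3814697265625/5429503678976
P(≥1 one-eyed Jack) = 1 - 3814697265625/5429503678976 = 1614806413351/5429503678976

P = 1614806413351/5429503678976 ≈ 29.74%


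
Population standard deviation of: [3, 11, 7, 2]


Mean = 23/4
  (3-23/4)²=121/16
  (11-23/4)²=441/16
  (7-23/4)²=25/16
  (2-23/4)²=225/16
Σ(x-μ)² = 203/4
σ² = (203/4)/4 = 203/16

σ = √(203/16) ≈ 3.5620


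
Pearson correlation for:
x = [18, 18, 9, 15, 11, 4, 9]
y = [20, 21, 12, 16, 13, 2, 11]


n=7, Σx=84, Σy=95, Σxy=1336, Σx²=1172, Σy²=1535
r = (7×1336 - 84×95)/√((7×1172 - 84²)(7×1535 - 95²))
= 1372/√(1148×1720) = 1372/√1974560 ≈ 1372/1405.1904 ≈ 0.9764

r ≈ 0.9764


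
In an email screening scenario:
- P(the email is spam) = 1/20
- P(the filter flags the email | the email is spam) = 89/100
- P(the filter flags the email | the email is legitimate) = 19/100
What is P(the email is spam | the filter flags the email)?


Using Bayes' theorem:
P(A|B) = P(B|A)·P(A) / P(B)

P(the filter flags the email) = 89/100 × 1/20 + 19/100 × 19/20
= 89/2000 + 361/2000 = 9/40

P(the email is spam|the filter flags the email) = (89/2000) / (9/40) = 89/450

P(the email is spam|the filter flags the email) = 89/450 ≈ 19.78%


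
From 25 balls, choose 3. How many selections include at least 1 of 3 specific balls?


Complement: C(25,3) - C(22,3) = 2300 - 1540 = 760

760


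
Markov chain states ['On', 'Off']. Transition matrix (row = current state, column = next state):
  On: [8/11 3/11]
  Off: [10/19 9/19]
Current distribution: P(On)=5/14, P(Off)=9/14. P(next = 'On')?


P(next=On) = Σᵢ P(now=i)×P(i→On)
= 5/14×8/11 + 9/14×10/19
= 20/77 + 45/133 = 125/209

P = 125/209 ≈ 0.5981


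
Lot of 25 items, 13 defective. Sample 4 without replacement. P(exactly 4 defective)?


Hypergeometric: C(13,4)×C(12,0)/C(25,4)
= 715×1/12650 = 13/230

P(X=4) = 13/230 ≈ 5.65%


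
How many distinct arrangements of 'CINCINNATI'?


Letters: 10, freq: {'C': 2, 'I': 3, 'N': 3, 'A': 1, 'T': 1}
10!/(2!×3!×3!×1!×1!) = 3628800/72 = 50400

50400


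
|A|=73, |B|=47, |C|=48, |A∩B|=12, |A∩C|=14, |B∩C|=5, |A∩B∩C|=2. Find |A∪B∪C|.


|A∪B∪C| = 73+47+48-12-14-5+2 = 139

|A∪B∪C| = 139


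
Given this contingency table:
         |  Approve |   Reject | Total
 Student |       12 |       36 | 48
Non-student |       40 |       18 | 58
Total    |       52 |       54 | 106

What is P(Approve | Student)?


P(Approve | Student) = 12/(12+36) = 12/48 = 1/4

P(Approve|Student) = 1/4 ≈ 25.00%


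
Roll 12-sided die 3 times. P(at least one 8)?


P(no 8)^3 = (11/12)^3 = 1331/1728
P(≥1) = 1 - 1331/1728 = 397/1728

P = 397/1728 ≈ 22.97%


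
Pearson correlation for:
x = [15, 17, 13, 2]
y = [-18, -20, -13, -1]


n=4, Σx=47, Σy=-52, Σxy=-781, Σx²=687, Σy²=894
r = (4×(-781) - 47×(-52))/√((4×687 - 47²)(4×894 - (-52)²))
= -680/√(539×872) = -680/√470008 ≈ -680/685.5713 ≈ -0.9919

r ≈ -0.9919


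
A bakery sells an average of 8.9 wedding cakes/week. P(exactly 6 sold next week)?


Poisson(λ=8.9): P(X=6) = e^(-λ)×λ^k/k!
= e^(-8.9) × 8.9^6 / 6!
≈ 0.0001363889265 × 496981.290961 / 720 ≈ 0.094143

P(X=6) ≈ 0.094143 ≈ 9.41%


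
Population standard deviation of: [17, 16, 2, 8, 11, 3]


Mean = 57/6 = 19/2
  (17-19/2)²=225/4
  (16-19/2)²=169/4
  (2-19/2)²=225/4
  (8-19/2)²=9/4
  (11-19/2)²=9/4
  (3-19/2)²=169/4
Σ(x-μ)² = 403/2
σ² = (403/2)/6 = 403/12

σ = √(403/12) ≈ 5.7951


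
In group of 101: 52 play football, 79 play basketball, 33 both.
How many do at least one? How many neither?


|A∪B| = 52+79-33 = 98
Neither = 101-98 = 3

At least one: 98; Neither: 3


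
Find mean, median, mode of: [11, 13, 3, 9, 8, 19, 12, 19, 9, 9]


Sorted: [3, 8, 9, 9, 9, 11, 12, 13, 19, 19]
Mean = 112/10 = 56/5
Median = 10
Freq: {11: 1, 13: 1, 3: 1, 9: 3, 8: 1, 19: 2, 12: 1}
Mode: [9]

Mean=56/5, Median=10, Mode=9


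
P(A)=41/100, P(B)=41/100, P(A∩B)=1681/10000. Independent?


P(A)×P(B) = 1681/10000
P(A∩B) = 1681/10000
Equal ✓ → Independent

Yes, independent


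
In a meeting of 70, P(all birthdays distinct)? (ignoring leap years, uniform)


P(all different) = Π(365-i)/365 for i=0..69
= (365/365)×(364/365)×...×(296/365)
= 0.000840

P ≈ 0.0008 ≈ 0.08%


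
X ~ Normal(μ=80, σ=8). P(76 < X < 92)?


z₁=(76-80)/8=-0.5, z₂=(92-80)/8=1.5
P = Φ(1.5) - Φ(-0.5) = 0.933193 - 0.308538 = 0.624655 ≈ 0.6247

P(76 < X < 92) ≈ 0.6247


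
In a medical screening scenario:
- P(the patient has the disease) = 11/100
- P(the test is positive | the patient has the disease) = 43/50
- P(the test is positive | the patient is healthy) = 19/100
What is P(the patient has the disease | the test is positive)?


Using Bayes' theorem:
P(A|B) = P(B|A)·P(A) / P(B)

P(the test is positive) = 43/50 × 11/100 + 19/100 × 89/100
= 473/5000 + 1691/10000 = 2637/10000

P(the patient has the disease|the test is positive) = (473/5000) / (2637/10000) = 946/2637

P(the patient has the disease|the test is positive) = 946/2637 ≈ 35.87%


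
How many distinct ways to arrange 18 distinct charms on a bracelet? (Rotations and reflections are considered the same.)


Free circular arrangements: rotations and reflections both identified.
(n-1)!/2 = 17!/2 = 355687428096000/2 = 177843714048000

177843714048000


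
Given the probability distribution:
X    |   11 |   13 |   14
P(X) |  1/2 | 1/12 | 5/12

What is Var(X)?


E[X] = 149/12
E[X²] = 625/4
Var(X) = E[X²] - (E[X])² = 625/4 - 22201/144 = 299/144

Var(X) = 299/144 ≈ 2.0764


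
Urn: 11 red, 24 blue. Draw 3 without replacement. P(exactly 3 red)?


Hypergeometric: C(11,3)×C(24,0)/C(35,3)
= 165×1/6545 = 3/119

P(X=3) = 3/119 ≈ 2.52%


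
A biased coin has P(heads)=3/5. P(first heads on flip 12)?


Geometric: P(X=12) = (1-p)^(k-1)×p = (2/5)^11×3/5 = 6144/244140625

P(X=12) = 6144/244140625 ≈ 0.00%


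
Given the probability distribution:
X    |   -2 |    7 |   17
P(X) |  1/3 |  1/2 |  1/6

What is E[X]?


E[X] = Σ x·P(X=x)
= (-2)×(1/3) + (7)×(1/2) + (17)×(1/6)
= 17/3

E[X] = 17/3


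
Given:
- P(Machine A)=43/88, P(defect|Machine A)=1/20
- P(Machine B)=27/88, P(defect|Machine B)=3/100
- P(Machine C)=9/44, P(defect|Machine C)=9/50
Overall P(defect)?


P(B) = Σ P(B|Aᵢ)×P(Aᵢ)
  1/20×43/88 = 43/1760
  3/100×27/88 = 81/8800
  9/50×9/44 = 81/2200
Sum = 31/440

P(defect) = 31/440 ≈ 7.05%


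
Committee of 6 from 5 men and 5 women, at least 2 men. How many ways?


Count by #men:
  2M,4W: C(5,2)×C(5,4)=50
  3M,3W: C(5,3)×C(5,3)=100
  4M,2W: C(5,4)×C(5,2)=50
  5M,1W: C(5,5)×C(5,1)=5
Total = 205

205


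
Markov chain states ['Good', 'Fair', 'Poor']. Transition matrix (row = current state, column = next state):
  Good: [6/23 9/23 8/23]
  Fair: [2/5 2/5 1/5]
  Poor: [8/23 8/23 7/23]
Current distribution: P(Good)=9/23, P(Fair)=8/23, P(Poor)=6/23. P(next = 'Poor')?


P(next=Poor) = Σᵢ P(now=i)×P(i→Poor)
= 9/23×8/23 + 8/23×1/5 + 6/23×7/23
= 72/529 + 8/115 + 42/529 = 754/2645

P = 754/2645 ≈ 0.2851


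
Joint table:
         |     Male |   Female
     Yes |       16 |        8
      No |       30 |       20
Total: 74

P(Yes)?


P(Yes) = (16+8)/74 = 24/74 = 12/37

P(Yes) = 12/37 ≈ 32.43%


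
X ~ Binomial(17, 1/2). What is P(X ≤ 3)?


P(X ≤ 3) = Σ P(X=i) for i=0..3
P(X=0) = 1/131072
P(X=1) = 17/131072
P(X=2) = 17/16384
P(X=3) = 85/16384
Sum = 417/65536

P(X ≤ 3) = 417/65536 ≈ 0.64%


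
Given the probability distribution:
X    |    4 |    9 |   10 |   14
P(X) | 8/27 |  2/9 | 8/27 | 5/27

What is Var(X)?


E[X] = 236/27
E[X²] = 266/3
Var(X) = E[X²] - (E[X])² = 266/3 - 55696/729 = 8942/729

Var(X) = 8942/729 ≈ 12.2661


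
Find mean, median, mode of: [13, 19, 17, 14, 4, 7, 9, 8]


Sorted: [4, 7, 8, 9, 13, 14, 17, 19]
Mean = 91/8
Median = 11
Freq: {13: 1, 19: 1, 17: 1, 14: 1, 4: 1, 7: 1, 9: 1, 8: 1}
Mode: No mode

Mean=91/8, Median=11, Mode=No mode


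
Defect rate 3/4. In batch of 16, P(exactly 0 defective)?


Binomial: P(X=0) = C(16,0)×p^0×(1-p)^16
= 1 × 1 × 1/4294967296 = 1/4294967296

P(X=0) = 1/4294967296 ≈ 0.00%


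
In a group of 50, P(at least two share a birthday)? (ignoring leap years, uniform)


P(all different) = Π(365-i)/365 for i=0..49
= 0.029626
P(match) = 1 - 0.029626 = 0.970374

P ≈ 0.9704 ≈ 97.04%


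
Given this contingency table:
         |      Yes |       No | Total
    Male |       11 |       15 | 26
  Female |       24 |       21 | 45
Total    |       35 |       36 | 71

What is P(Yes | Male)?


P(Yes | Male) = 11/(11+15) = 11/26

P(Yes|Male) = 11/26 ≈ 42.31%


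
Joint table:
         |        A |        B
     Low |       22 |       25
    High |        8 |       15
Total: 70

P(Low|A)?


P(Low|A) = 22/(22+8) = 22/30 = 11/15

P = 11/15 ≈ 73.33%


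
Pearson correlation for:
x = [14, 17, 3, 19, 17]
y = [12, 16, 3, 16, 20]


n=5, Σx=70, Σy=67, Σxy=1093, Σx²=1144, Σy²=1065
r = (5×1093 - 70×67)/√((5×1144 - 70²)(5×1065 - 67²))
= 775/√(820×836) = 775/√685520 ≈ 775/827.9614 ≈ 0.9360

r ≈ 0.9360


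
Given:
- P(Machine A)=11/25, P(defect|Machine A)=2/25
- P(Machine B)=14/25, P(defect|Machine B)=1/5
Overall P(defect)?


P(B) = Σ P(B|Aᵢ)×P(Aᵢ)
  2/25×11/25 = 22/625
  1/5×14/25 = 14/125
Sum = 92/625

P(defect) = 92/625 ≈ 14.72%


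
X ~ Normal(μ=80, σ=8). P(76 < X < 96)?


z₁=(76-80)/8=-0.5, z₂=(96-80)/8=2.0
P = Φ(2.0) - Φ(-0.5) = 0.977250 - 0.308538 = 0.668712 ≈ 0.6687

P(76 < X < 96) ≈ 0.6687


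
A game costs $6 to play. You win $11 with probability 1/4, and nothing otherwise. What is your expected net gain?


E[gain] = (11-6)×1/4 + (-6)×3/4
= 5/4 - 9/2 = -13/4

Expected net gain = $-13/4 ≈ $-3.25


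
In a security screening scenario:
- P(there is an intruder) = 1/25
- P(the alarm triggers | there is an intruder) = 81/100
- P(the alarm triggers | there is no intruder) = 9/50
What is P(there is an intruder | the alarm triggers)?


Using Bayes' theorem:
P(A|B) = P(B|A)·P(A) / P(B)

P(the alarm triggers) = 81/100 × 1/25 + 9/50 × 24/25
= 81/2500 + 108/625 = 513/2500

P(there is an intruder|the alarm triggers) = (81/2500) / (513/2500) = 3/19

P(there is an intruder|the alarm triggers) = 3/19 ≈ 15.79%


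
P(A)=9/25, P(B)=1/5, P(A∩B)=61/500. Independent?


P(A)×P(B) = 9/125
P(A∩B) = 61/500
Not equal → NOT independent

No, not independent


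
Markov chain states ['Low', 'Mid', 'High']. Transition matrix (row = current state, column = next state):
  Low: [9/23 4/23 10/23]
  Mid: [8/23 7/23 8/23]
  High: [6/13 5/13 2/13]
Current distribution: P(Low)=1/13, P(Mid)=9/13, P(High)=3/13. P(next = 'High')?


P(next=High) = Σᵢ P(now=i)×P(i→High)
= 1/13×10/23 + 9/13×8/23 + 3/13×2/13
= 10/299 + 72/299 + 6/169 = 1204/3887

P = 1204/3887 ≈ 0.3098


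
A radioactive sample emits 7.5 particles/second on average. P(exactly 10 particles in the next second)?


Poisson(λ=7.5): P(X=10) = e^(-λ)×λ^k/k!
= e^(-7.5) × 7.5^10 / 10!
≈ 0.0005530843701 × 563135147.095 / 3628800 ≈ 0.085830

P(X=10) ≈ 0.085830 ≈ 8.58%


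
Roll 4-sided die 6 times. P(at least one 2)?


P(no 2)^6 = (3/4)^6 = 729/4096
P(≥1) = 1 - 729/4096 = 3367/4096

P = 3367/4096 ≈ 82.20%


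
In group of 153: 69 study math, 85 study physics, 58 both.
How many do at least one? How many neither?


|A∪B| = 69+85-58 = 96
Neither = 153-96 = 57

At least one: 96; Neither: 57


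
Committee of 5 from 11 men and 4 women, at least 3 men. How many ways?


Count by #men:
  3M,2W: C(11,3)×C(4,2)=990
  4M,1W: C(11,4)×C(4,1)=1320
  5M,0W: C(11,5)×C(4,0)=462
Total = 2772

2772


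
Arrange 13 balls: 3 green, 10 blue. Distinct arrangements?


13!/(3!×10!) = 286

286


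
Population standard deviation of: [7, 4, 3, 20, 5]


Mean = 39/5
  (7-39/5)²=16/25
  (4-39/5)²=361/25
  (3-39/5)²=576/25
  (20-39/5)²=3721/25
  (5-39/5)²=196/25
Σ(x-μ)² = 974/5
σ² = (974/5)/5 = 974/25

σ = √(974/25) ≈ 6.2418


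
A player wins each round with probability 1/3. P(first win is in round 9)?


Geometric: P(X=9) = (1-p)^(k-1)×p = (2/3)^8×1/3 = 256/19683

P(X=9) = 256/19683 ≈ 1.30%


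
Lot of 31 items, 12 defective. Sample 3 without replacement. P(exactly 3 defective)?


Hypergeometric: C(12,3)×C(19,0)/C(31,3)
= 220×1/4495 = 44/899

P(X=3) = 44/899 ≈ 4.89%


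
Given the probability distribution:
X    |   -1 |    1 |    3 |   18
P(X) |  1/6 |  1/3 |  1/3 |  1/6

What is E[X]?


E[X] = Σ x·P(X=x)
= (-1)×(1/6) + (1)×(1/3) + (3)×(1/3) + (18)×(1/6)
= 25/6

E[X] = 25/6


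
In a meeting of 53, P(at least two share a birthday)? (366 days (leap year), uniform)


P(all different) = Π(366-i)/366 for i=0..52
= 0.019079
P(match) = 1 - 0.019079 = 0.980921

P ≈ 0.9809 ≈ 98.09%


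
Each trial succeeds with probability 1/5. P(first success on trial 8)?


Geometric: P(X=8) = (1-p)^(k-1)×p = (4/5)^7×1/5 = 16384/390625

P(X=8) = 16384/390625 ≈ 4.19%


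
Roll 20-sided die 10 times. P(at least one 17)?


P(no 17)^10 = (19/20)^10 = 6131066257801/10240000000000
P(≥1) = 1 - 6131066257801/10240000000000 = 4108933742199/10240000000000

P = 4108933742199/10240000000000 ≈ 40.13%


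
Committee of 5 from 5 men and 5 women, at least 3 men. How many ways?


Count by #men:
  3M,2W: C(5,3)×C(5,2)=100
  4M,1W: C(5,4)×C(5,1)=25
  5M,0W: C(5,5)×C(5,0)=1
Total = 126

126


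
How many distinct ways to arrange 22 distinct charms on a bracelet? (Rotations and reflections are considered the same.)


Free circular arrangements: rotations and reflections both identified.
(n-1)!/2 = 21!/2 = 51090942171709440000/2 = 25545471085854720000

25545471085854720000


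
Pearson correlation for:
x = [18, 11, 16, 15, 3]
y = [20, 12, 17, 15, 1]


n=5, Σx=63, Σy=65, Σxy=992, Σx²=935, Σy²=1059
r = (5×992 - 63×65)/√((5×935 - 63²)(5×1059 - 65²))
= 865/√(706×1070) = 865/√755420 ≈ 865/869.1490 ≈ 0.9952

r ≈ 0.9952


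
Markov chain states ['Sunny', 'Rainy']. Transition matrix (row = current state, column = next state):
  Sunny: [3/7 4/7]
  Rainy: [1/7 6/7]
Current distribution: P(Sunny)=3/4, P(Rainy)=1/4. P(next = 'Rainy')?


P(next=Rainy) = Σᵢ P(now=i)×P(i→Rainy)
= 3/4×4/7 + 1/4×6/7
= 3/7 + 3/14 = 9/14

P = 9/14 ≈ 0.6429


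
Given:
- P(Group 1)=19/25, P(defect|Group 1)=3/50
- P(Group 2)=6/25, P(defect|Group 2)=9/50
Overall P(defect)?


P(B) = Σ P(B|Aᵢ)×P(Aᵢ)
  3/50×19/25 = 57/1250
  9/50×6/25 = 27/625
Sum = 111/1250

P(defect) = 111/1250 ≈ 8.88%


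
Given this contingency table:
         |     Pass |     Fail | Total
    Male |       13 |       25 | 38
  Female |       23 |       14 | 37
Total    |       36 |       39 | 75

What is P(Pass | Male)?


P(Pass | Male) = 13/(13+25) = 13/38

P(Pass|Male) = 13/38 ≈ 34.21%


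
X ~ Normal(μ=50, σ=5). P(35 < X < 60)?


z₁=(35-50)/5=-3.0, z₂=(60-50)/5=2.0
P = Φ(2.0) - Φ(-3.0) = 0.977250 - 0.001350 = 0.975900 ≈ 0.9759

P(35 < X < 60) ≈ 0.9759


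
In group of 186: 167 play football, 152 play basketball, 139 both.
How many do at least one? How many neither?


|A∪B| = 167+152-139 = 180
Neither = 186-180 = 6

At least one: 180; Neither: 6


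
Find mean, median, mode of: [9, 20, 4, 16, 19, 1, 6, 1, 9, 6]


Sorted: [1, 1, 4, 6, 6, 9, 9, 16, 19, 20]
Mean = 91/10
Median = 15/2
Freq: {9: 2, 20: 1, 4: 1, 16: 1, 19: 1, 1: 2, 6: 2}
Mode: [1, 6, 9]

Mean=91/10, Median=15/2, Mode=[1, 6, 9]


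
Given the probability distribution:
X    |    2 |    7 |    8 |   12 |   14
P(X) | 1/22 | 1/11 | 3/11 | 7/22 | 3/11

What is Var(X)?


E[X] = 116/11
E[X²] = 1335/11
Var(X) = E[X²] - (E[X])² = 1335/11 - 13456/121 = 1229/121

Var(X) = 1229/121 ≈ 10.1570


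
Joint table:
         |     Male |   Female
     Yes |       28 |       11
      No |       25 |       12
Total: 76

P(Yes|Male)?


P(Yes|Male) = 28/(28+25) = 28/53

P = 28/53 ≈ 52.83%


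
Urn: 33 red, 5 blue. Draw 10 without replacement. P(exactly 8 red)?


Hypergeometric: C(33,8)×C(5,2)/C(38,10)
= 13884156×10/472733756 = 3510/11951

P(X=8) = 3510/11951 ≈ 29.37%


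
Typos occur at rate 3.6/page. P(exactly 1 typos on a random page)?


Poisson(λ=3.6): P(X=1) = e^(-λ)×λ^k/k!
= e^(-3.6) × 3.6^1 / 1!
≈ 0.02732372245 × 3.6 / 1 ≈ 0.098365

P(X=1) ≈ 0.098365 ≈ 9.84%


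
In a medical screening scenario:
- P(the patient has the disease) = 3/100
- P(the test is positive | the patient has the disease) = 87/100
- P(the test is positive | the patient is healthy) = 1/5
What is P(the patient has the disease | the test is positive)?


Using Bayes' theorem:
P(A|B) = P(B|A)·P(A) / P(B)

P(the test is positive) = 87/100 × 3/100 + 1/5 × 97/100
= 261/10000 + 97/500 = 2201/10000

P(the patient has the disease|the test is positive) = (261/10000) / (2201/10000) = 261/2201

P(the patient has the disease|the test is positive) = 261/2201 ≈ 11.86%


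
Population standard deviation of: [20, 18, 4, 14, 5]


Mean = 61/5
  (20-61/5)²=1521/25
  (18-61/5)²=841/25
  (4-61/5)²=1681/25
  (14-61/5)²=81/25
  (5-61/5)²=1296/25
Σ(x-μ)² = 1084/5
σ² = (1084/5)/5 = 1084/25

σ = √(1084/25) ≈ 6.5848


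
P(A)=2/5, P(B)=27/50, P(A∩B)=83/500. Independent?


P(A)×P(B) = 27/125
P(A∩B) = 83/500
Not equal → NOT independent

No, not independent


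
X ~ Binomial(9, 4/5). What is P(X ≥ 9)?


P(X ≥ 9) = Σ P(X=i) for i=9..9
P(X=9) = 262144/1953125
Sum = 262144/1953125

P(X ≥ 9) = 262144/1953125 ≈ 13.42%


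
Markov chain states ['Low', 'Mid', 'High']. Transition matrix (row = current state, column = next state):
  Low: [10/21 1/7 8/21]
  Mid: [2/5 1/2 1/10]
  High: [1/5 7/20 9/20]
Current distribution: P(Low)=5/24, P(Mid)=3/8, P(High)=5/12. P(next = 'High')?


P(next=High) = Σᵢ P(now=i)×P(i→High)
= 5/24×8/21 + 3/8×1/10 + 5/12×9/20
= 5/63 + 3/80 + 3/16 = 767/2520

P = 767/2520 ≈ 0.3044


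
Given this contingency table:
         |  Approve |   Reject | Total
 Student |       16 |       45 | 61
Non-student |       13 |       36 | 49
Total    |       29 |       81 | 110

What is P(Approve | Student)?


P(Approve | Student) = 16/(16+45) = 16/61

P(Approve|Student) = 16/61 ≈ 26.23%


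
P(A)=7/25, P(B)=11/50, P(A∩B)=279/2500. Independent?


P(A)×P(B) = 77/1250
P(A∩B) = 279/2500
Not equal → NOT independent

No, not independent


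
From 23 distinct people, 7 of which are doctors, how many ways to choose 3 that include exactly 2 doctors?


Choose 2 of the 7 doctors and 1 of the other 16 people:
C(7,2)×C(16,1) = 21×16 = 336

336


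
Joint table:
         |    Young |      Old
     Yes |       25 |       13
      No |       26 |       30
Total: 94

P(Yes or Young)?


P(Yes∨Young) = P(Yes) + P(Young) - P(Yes∧Young)
= (38 + 51 - 25)/94 = 64/94 = 32/47

P = 32/47 ≈ 68.09%


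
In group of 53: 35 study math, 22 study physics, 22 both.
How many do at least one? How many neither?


|A∪B| = 35+22-22 = 35
Neither = 53-35 = 18

At least one: 35; Neither: 18


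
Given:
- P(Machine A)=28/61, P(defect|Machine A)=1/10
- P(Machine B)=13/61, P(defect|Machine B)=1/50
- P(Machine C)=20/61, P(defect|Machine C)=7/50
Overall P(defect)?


P(B) = Σ P(B|Aᵢ)×P(Aᵢ)
  1/10×28/61 = 14/305
  1/50×13/61 = 13/3050
  7/50×20/61 = 14/305
Sum = 293/3050

P(defect) = 293/3050 ≈ 9.61%


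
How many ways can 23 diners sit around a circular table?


Circular arrangements of 23 distinct objects: fix one position to break rotational symmetry.
(n-1)! = 22! = 1124000727777607680000

1124000727777607680000


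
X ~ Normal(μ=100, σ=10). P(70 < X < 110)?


z₁=(70-100)/10=-3.0, z₂=(110-100)/10=1.0
P = Φ(1.0) - Φ(-3.0) = 0.841345 - 0.001350 = 0.839995 ≈ 0.8400

P(70 < X < 110) ≈ 0.8400


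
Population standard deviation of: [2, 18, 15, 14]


Mean = 49/4
  (2-49/4)²=1681/16
  (18-49/4)²=529/16
  (15-49/4)²=121/16
  (14-49/4)²=49/16
Σ(x-μ)² = 595/4
σ² = (595/4)/4 = 595/16

σ = √(595/16) ≈ 6.0982


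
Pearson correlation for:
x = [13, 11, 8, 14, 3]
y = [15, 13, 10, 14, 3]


n=5, Σx=49, Σy=55, Σxy=623, Σx²=559, Σy²=699
r = (5×623 - 49×55)/√((5×559 - 49²)(5×699 - 55²))
= 420/√(394×470) = 420/√185180 ≈ 420/430.3255 ≈ 0.9760

r ≈ 0.9760
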